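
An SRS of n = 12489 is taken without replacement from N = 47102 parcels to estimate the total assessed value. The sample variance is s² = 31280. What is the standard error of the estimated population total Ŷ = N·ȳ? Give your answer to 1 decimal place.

63901.2

Var(Ŷ) = N²·Var(ȳ) = N²·(1 − n/N)·s²/n.
f = 12489/47102 = 0.26514798; Var(ȳ) = 0.73485202·31280/12489 = 1.8405134.
Var(Ŷ) = 47102² · 1.8405134 = 4.0833601 × 10^9.
SE(Ŷ) = √(4.0833601 × 10^9) = 63901.2.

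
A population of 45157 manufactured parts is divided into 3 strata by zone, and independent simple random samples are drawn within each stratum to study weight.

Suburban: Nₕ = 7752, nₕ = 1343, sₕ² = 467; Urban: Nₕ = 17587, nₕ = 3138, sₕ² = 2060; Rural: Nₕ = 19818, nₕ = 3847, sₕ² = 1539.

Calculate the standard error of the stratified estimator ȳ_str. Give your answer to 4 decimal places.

Var(ȳ_str) = Σₕ Wₕ²(1 − fₕ)sₕ²/nₕ with Wₕ = Nₕ/N, N = 45157.
Suburban: Wₕ = 0.17166774; term = 0.17166774²·(1 − 0.17324561)·467/1343 = 0.0084721715.
Urban: Wₕ = 0.38946343; term = 0.38946343²·(1 − 0.17842725)·2060/3138 = 0.081807604.
Rural: Wₕ = 0.43886884; term = 0.43886884²·(1 − 0.19411646)·1539/3847 = 0.062095225.
Sum = 0.152375.
SE = √(0.152375) = 0.3904.

0.3904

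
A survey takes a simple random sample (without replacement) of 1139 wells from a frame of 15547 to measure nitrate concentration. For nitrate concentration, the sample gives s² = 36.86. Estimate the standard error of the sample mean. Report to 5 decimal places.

0.17318

Under SRS without replacement, Var(ȳ) = (1 − f)·s²/n with f = n/N = 1139/15547 = 0.07326172.
Var(ȳ) = (1 − 0.07326172)·36.86/1139 = 0.92673828·0.032361721 = 0.029990845.
SE(ȳ) = √(0.029990845) = 0.17318.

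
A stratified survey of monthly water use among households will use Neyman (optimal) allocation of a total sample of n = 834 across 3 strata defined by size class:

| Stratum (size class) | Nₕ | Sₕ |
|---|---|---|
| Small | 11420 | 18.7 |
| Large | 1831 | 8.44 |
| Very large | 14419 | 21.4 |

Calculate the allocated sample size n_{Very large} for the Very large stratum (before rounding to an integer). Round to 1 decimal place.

Neyman allocation: nₕ = n·NₕSₕ / Σⱼ NⱼSⱼ.
Σ NⱼSⱼ = 11420·18.7 + 1831·8.44 + 14419·21.4 = 537574.24.
n_{Very large} = 834·14419·21.4 / 537574.24 = 478.7.

478.7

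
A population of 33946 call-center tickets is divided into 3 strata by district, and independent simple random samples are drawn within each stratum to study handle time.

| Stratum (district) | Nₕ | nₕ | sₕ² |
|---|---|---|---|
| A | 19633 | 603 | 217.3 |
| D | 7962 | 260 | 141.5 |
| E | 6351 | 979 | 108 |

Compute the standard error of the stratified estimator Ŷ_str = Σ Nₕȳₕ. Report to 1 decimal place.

Var(Ŷ_str) = Σₕ Nₕ²(1 − fₕ)sₕ²/nₕ.
A: 19633²·(1 − 603/19633)·217.3/603 = 1.3463807 × 10^8.
D: 7962²·(1 − 260/7962)·141.5/260 = 3.337404 × 10^7.
E: 6351²·(1 − 979/6351)·108/979 = 3.7637362 × 10^6.
Sum = 1.7177585 × 10^8.
SE = √(1.7177585 × 10^8) = 13106.3.

13106.3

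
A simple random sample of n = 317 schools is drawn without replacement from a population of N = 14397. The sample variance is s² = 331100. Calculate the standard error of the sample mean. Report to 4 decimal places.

Under SRS without replacement, Var(ȳ) = (1 − f)·s²/n with f = n/N = 317/14397 = 0.02201848.
Var(ȳ) = (1 − 0.02201848)·331100/317 = 0.97798152·1044.4795 = 1021.4816.
SE(ȳ) = √(1021.4816) = 31.9606.

31.9606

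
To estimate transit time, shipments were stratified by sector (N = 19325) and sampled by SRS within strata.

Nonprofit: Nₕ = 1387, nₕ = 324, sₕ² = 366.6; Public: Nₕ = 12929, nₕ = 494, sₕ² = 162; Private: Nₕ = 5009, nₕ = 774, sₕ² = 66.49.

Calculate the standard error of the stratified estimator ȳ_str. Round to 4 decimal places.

Var(ȳ_str) = Σₕ Wₕ²(1 − fₕ)sₕ²/nₕ with Wₕ = Nₕ/N, N = 19325.
Nonprofit: Wₕ = 0.07177232; term = 0.07177232²·(1 − 0.23359769)·366.6/324 = 0.0044670228.
Public: Wₕ = 0.66902975; term = 0.66902975²·(1 − 0.03820868)·162/494 = 0.14117565.
Private: Wₕ = 0.25919793; term = 0.25919793²·(1 − 0.15452186)·66.49/774 = 0.0048795617.
Sum = 0.15052223.
SE = √(0.15052223) = 0.3880.

0.3880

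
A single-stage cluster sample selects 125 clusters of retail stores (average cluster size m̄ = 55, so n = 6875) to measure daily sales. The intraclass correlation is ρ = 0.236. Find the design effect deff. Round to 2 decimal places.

deff = 1 + (55 − 1)·0.236 = 1 + 12.744 = 13.744.

13.74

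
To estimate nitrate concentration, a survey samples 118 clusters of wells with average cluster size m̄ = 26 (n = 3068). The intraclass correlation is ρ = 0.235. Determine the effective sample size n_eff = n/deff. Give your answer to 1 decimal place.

446.3

deff = 1 + (26 − 1)·0.235 = 1 + 5.875 = 6.875.
n_eff = 3068 / 6.875 = 446.3.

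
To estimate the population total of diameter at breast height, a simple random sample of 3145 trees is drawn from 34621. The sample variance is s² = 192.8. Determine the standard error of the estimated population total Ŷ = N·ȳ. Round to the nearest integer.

Var(Ŷ) = N²·Var(ȳ) = N²·(1 − n/N)·s²/n.
f = 3145/34621 = 0.09084082; Var(ȳ) = 0.90915918·192.8/3145 = 0.055734782.
Var(Ŷ) = 34621² · 0.055734782 = 6.680447 × 10^7.
SE(Ŷ) = √(6.680447 × 10^7) = 8173.

8173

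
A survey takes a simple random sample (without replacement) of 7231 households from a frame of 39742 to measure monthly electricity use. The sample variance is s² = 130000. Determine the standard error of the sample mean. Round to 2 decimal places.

Under SRS without replacement, Var(ȳ) = (1 − f)·s²/n with f = n/N = 7231/39742 = 0.18194857.
Var(ȳ) = (1 − 0.18194857)·130000/7231 = 0.81805143·17.97815 = 14.707051.
SE(ȳ) = √(14.707051) = 3.83.

3.83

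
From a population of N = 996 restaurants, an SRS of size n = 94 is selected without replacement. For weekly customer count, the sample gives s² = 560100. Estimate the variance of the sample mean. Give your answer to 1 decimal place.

5396.2

Under SRS without replacement, Var(ȳ) = (1 − f)·s²/n with f = n/N = 94/996 = 0.09437751.
Var(ȳ) = (1 − 0.09437751)·560100/94 = 0.90562249·5958.5106 = 5396.1612.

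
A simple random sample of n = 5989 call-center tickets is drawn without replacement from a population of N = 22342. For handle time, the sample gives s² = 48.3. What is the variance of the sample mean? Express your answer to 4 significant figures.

0.005903

Under SRS without replacement, Var(ȳ) = (1 − f)·s²/n with f = n/N = 5989/22342 = 0.26806016.
Var(ȳ) = (1 − 0.26806016)·48.3/5989 = 0.73193984·0.0080647854 = 0.0059029378.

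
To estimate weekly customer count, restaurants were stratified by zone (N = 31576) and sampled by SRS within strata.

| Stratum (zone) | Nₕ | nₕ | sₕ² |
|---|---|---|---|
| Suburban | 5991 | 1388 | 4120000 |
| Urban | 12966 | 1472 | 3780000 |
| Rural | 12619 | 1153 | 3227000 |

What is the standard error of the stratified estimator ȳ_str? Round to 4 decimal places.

29.5312

Var(ȳ_str) = Σₕ Wₕ²(1 − fₕ)sₕ²/nₕ with Wₕ = Nₕ/N, N = 31576.
Suburban: Wₕ = 0.18973271; term = 0.18973271²·(1 − 0.23168085)·4120000/1388 = 82.098234.
Urban: Wₕ = 0.41062833; term = 0.41062833²·(1 − 0.11352769)·3780000/1472 = 383.83712.
Rural: Wₕ = 0.39963897; term = 0.39963897²·(1 − 0.09137016)·3227000/1153 = 406.15547.
Sum = 872.09082.
SE = √(872.09082) = 29.5312.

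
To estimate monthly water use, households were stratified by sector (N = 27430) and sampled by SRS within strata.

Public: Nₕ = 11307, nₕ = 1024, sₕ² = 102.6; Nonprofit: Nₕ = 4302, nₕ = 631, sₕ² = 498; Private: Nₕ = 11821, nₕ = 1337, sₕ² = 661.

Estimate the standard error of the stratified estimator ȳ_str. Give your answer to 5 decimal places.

Var(ȳ_str) = Σₕ Wₕ²(1 − fₕ)sₕ²/nₕ with Wₕ = Nₕ/N, N = 27430.
Public: Wₕ = 0.41221291; term = 0.41221291²·(1 − 0.09056337)·102.6/1024 = 0.015483282.
Nonprofit: Wₕ = 0.15683558; term = 0.15683558²·(1 − 0.14667596)·498/631 = 0.016565447.
Private: Wₕ = 0.43095151; term = 0.43095151²·(1 − 0.11310380)·661/1337 = 0.081432856.
Sum = 0.11348159.
SE = √(0.11348159) = 0.33687.

0.33687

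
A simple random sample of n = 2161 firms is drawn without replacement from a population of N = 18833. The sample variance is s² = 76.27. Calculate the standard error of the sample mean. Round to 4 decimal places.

Under SRS without replacement, Var(ȳ) = (1 − f)·s²/n with f = n/N = 2161/18833 = 0.11474539.
Var(ȳ) = (1 − 0.11474539)·76.27/2161 = 0.88525461·0.035293845 = 0.031244039.
SE(ȳ) = √(0.031244039) = 0.1768.

0.1768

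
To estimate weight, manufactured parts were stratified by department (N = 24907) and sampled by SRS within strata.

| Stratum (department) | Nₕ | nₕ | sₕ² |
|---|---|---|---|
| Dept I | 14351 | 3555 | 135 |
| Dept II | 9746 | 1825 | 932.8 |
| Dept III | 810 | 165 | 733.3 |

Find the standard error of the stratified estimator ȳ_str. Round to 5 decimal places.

Var(ȳ_str) = Σₕ Wₕ²(1 − fₕ)sₕ²/nₕ with Wₕ = Nₕ/N, N = 24907.
Dept I: Wₕ = 0.57618340; term = 0.57618340²·(1 − 0.24771793)·135/3555 = 0.0094841052.
Dept II: Wₕ = 0.39129562; term = 0.39129562²·(1 − 0.18725631)·932.8/1825 = 0.063604706.
Dept III: Wₕ = 0.03252098; term = 0.03252098²·(1 − 0.20370370)·733.3/165 = 0.003742826.
Sum = 0.076831637.
SE = √(0.076831637) = 0.27719.

0.27719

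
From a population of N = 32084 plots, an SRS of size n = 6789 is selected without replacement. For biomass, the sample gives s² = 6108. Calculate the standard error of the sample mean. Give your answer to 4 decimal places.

Under SRS without replacement, Var(ȳ) = (1 − f)·s²/n with f = n/N = 6789/32084 = 0.21160080.
Var(ȳ) = (1 − 0.21160080)·6108/6789 = 0.78839920·0.89969068 = 0.70931541.
SE(ȳ) = √(0.70931541) = 0.8422.

0.8422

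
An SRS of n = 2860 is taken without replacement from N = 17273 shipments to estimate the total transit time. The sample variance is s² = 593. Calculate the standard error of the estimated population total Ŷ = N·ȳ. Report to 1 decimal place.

Var(Ŷ) = N²·Var(ȳ) = N²·(1 − n/N)·s²/n.
f = 2860/17273 = 0.16557633; Var(ȳ) = 0.83442367·593/2860 = 0.17301162.
Var(Ŷ) = 17273² · 0.17301162 = 5.1619146 × 10^7.
SE(Ŷ) = √(5.1619146 × 10^7) = 7184.6.

7184.6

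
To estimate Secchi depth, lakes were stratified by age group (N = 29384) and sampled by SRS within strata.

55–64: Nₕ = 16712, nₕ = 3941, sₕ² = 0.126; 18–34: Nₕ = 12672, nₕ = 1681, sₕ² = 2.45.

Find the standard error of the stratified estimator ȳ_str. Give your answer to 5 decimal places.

Var(ȳ_str) = Σₕ Wₕ²(1 − fₕ)sₕ²/nₕ with Wₕ = Nₕ/N, N = 29384.
55–64: Wₕ = 0.56874490; term = 0.56874490²·(1 − 0.23581857)·0.126/3941 = 7.903066 × 10^-6.
18–34: Wₕ = 0.43125510; term = 0.43125510²·(1 − 0.13265467)·2.45/1681 = 2.351034 × 10^-4.
Sum = 2.4300647 × 10^-4.
SE = √(2.4300647 × 10^-4) = 0.01559.

0.01559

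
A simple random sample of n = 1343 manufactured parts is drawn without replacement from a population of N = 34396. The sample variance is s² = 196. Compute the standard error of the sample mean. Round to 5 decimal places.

0.37449

Under SRS without replacement, Var(ȳ) = (1 − f)·s²/n with f = n/N = 1343/34396 = 0.03904524.
Var(ȳ) = (1 − 0.03904524)·196/1343 = 0.96095476·0.14594192 = 0.14024358.
SE(ȳ) = √(0.14024358) = 0.37449.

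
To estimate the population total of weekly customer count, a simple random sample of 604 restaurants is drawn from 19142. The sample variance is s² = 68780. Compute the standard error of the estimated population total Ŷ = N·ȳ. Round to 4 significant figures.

201000

Var(Ŷ) = N²·Var(ȳ) = N²·(1 − n/N)·s²/n.
f = 604/19142 = 0.03155365; Var(ȳ) = 0.96844635·68780/604 = 110.28103.
Var(Ŷ) = 19142² · 110.28103 = 4.0408752 × 10^10.
SE(Ŷ) = √(4.0408752 × 10^10) = 201000.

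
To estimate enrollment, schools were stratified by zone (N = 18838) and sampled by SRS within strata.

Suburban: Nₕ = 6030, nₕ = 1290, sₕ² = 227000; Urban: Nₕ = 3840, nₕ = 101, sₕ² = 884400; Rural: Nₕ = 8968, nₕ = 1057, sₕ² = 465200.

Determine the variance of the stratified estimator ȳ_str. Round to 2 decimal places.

456.44

Var(ȳ_str) = Σₕ Wₕ²(1 − fₕ)sₕ²/nₕ with Wₕ = Nₕ/N, N = 18838.
Suburban: Wₕ = 0.32009767; term = 0.32009767²·(1 − 0.21393035)·227000/1290 = 14.173014.
Urban: Wₕ = 0.20384330; term = 0.20384330²·(1 − 0.02630208)·884400/101 = 354.27823.
Rural: Wₕ = 0.47605903; term = 0.47605903²·(1 − 0.11786351)·465200/1057 = 87.987731.
Sum = 456.43898.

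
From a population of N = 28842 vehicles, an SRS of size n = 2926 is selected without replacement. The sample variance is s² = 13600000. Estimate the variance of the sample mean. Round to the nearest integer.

4176

Under SRS without replacement, Var(ȳ) = (1 − f)·s²/n with f = n/N = 2926/28842 = 0.10144928.
Var(ȳ) = (1 − 0.10144928)·13600000/2926 = 0.89855072·4647.9836 = 4176.449.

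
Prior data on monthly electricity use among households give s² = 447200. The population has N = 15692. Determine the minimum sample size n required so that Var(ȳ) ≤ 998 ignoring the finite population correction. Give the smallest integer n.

449

Without fpc, n₀ = s²/D = 447200/998 = 448.0962.
Rounding up, n = 449.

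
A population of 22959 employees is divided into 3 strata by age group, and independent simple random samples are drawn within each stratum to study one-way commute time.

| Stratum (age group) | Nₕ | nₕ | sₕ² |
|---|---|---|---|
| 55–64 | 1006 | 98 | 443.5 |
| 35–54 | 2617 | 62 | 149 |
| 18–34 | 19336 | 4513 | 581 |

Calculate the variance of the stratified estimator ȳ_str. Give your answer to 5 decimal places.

0.10833

Var(ȳ_str) = Σₕ Wₕ²(1 − fₕ)sₕ²/nₕ with Wₕ = Nₕ/N, N = 22959.
55–64: Wₕ = 0.04381724; term = 0.04381724²·(1 − 0.09741551)·443.5/98 = 0.0078423359.
35–54: Wₕ = 0.11398580; term = 0.11398580²·(1 − 0.02369125)·149/62 = 0.030484794.
18–34: Wₕ = 0.84219696; term = 0.84219696²·(1 − 0.23339884)·581/4513 = 0.070001542.
Sum = 0.10832867.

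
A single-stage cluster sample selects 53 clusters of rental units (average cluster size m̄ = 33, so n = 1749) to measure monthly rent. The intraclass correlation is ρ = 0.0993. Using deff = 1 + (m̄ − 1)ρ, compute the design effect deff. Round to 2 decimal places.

4.18

deff = 1 + (33 − 1)·0.0993 = 1 + 3.1776 = 4.1776.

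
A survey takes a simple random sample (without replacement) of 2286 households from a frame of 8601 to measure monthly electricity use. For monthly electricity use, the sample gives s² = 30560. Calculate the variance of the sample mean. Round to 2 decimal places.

9.82

Under SRS without replacement, Var(ȳ) = (1 − f)·s²/n with f = n/N = 2286/8601 = 0.26578305.
Var(ȳ) = (1 − 0.26578305)·30560/2286 = 0.73421695·13.368329 = 9.8152537.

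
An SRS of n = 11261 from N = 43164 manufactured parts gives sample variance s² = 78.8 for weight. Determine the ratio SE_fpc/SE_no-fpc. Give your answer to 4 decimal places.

f = n/N = 11261/43164 = 0.26088870.
SE_no-fpc = √(s²/n) = 0.083651673; SE_fpc = √((1−f)s²/n) = 0.071916667.
Ratio = √(1−f) = 0.85971582.

0.8597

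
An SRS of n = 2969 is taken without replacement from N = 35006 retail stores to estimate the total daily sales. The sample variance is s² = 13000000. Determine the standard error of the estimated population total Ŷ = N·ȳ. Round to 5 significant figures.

2.2160 × 10^6

Var(Ŷ) = N²·Var(ȳ) = N²·(1 − n/N)·s²/n.
f = 2969/35006 = 0.08481403; Var(ȳ) = 0.91518597·13000000/2969 = 4007.2137.
Var(Ŷ) = 35006² · 4007.2137 = 4.91052 × 10^12.
SE(Ŷ) = √(4.91052 × 10^12) = 2.2160 × 10^6.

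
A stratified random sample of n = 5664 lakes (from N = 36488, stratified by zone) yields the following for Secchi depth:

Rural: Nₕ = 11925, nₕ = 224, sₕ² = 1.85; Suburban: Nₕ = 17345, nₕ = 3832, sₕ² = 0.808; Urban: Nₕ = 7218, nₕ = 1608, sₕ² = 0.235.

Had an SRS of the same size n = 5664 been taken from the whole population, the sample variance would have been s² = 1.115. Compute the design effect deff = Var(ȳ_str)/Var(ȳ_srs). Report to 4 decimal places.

5.4549

Var(ȳ_str) = Σ Wₕ²(1−fₕ)sₕ²/nₕ with Wₕ = Nₕ/36488:
  Rural: (11925/36488)²·(1−224/11925)·1.85/224 = 8.6557551 × 10^-4
  Suburban: (17345/36488)²·(1−3832/17345)·0.808/3832 = 3.712033 × 10^-5
  Urban: (7218/36488)²·(1−1608/7218)·0.235/1608 = 4.4448943 × 10^-6
  → Var(ȳ_str) = 9.0714073 × 10^-4.
Var(ȳ_srs) = (1 − 5664/36488)·1.115/5664 = 1.6629935 × 10^-4.
deff = (9.0714073 × 10^-4) / (1.6629935 × 10^-4) = 5.4549.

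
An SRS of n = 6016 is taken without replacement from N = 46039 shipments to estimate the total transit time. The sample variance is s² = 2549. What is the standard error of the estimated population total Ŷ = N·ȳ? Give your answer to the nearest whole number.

27941

Var(Ŷ) = N²·Var(ȳ) = N²·(1 − n/N)·s²/n.
f = 6016/46039 = 0.13067182; Var(ȳ) = 0.86932818·2549/6016 = 0.36833735.
Var(Ŷ) = 46039² · 0.36833735 = 7.8072399 × 10^8.
SE(Ŷ) = √(7.8072399 × 10^8) = 27941.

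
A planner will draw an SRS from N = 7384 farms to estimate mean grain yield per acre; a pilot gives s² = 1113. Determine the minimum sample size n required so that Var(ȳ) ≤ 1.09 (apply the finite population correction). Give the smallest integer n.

898

Without fpc, n₀ = s²/D = 1113/1.09 = 1021.1009.
With fpc, (1 − n/N)·s²/n ≤ D requires n ≥ n₀/(1 + n₀/N) = 1021.1009/(1 + 1021.1009/7384) = 897.0516.
Rounding up, n = 898.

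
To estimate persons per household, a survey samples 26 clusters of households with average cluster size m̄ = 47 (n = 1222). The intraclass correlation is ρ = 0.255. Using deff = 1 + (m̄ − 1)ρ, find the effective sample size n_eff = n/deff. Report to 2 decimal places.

deff = 1 + (47 − 1)·0.255 = 1 + 11.73 = 12.73.
n_eff = 1222 / 12.73 = 95.99.

95.99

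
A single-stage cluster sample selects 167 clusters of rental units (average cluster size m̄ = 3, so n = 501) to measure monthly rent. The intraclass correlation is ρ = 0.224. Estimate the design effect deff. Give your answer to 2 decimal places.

1.45

deff = 1 + (3 − 1)·0.224 = 1 + 0.448 = 1.448.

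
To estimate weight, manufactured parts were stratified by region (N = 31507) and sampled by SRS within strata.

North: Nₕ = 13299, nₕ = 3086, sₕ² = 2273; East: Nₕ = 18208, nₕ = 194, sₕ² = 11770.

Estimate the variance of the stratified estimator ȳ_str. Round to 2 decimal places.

20.15

Var(ȳ_str) = Σₕ Wₕ²(1 − fₕ)sₕ²/nₕ with Wₕ = Nₕ/N, N = 31507.
North: Wₕ = 0.42209668; term = 0.42209668²·(1 − 0.23204752)·2273/3086 = 0.10077707.
East: Wₕ = 0.57790332; term = 0.57790332²·(1 − 0.01065466)·11770/194 = 20.046245.
Sum = 20.147022.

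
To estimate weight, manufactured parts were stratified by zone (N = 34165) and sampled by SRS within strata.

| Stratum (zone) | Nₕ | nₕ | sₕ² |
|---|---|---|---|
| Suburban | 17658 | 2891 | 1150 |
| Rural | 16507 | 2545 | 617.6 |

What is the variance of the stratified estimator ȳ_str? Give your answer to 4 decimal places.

Var(ȳ_str) = Σₕ Wₕ²(1 − fₕ)sₕ²/nₕ with Wₕ = Nₕ/N, N = 34165.
Suburban: Wₕ = 0.51684472; term = 0.51684472²·(1 − 0.16372183)·1150/2891 = 0.088862942.
Rural: Wₕ = 0.48315528; term = 0.48315528²·(1 − 0.15417702)·617.6/2545 = 0.047915104.
Sum = 0.13677805.

0.1368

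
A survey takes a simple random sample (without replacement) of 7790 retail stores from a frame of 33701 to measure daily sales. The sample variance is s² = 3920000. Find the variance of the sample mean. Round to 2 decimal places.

Under SRS without replacement, Var(ȳ) = (1 − f)·s²/n with f = n/N = 7790/33701 = 0.23115041.
Var(ȳ) = (1 − 0.23115041)·3920000/7790 = 0.76884959·503.20924 = 386.89222.

386.89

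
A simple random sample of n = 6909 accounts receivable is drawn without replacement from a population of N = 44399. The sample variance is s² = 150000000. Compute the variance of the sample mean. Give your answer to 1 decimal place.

18332.4

Under SRS without replacement, Var(ȳ) = (1 − f)·s²/n with f = n/N = 6909/44399 = 0.15561161.
Var(ȳ) = (1 − 0.15561161)·150000000/6909 = 0.84438839·21710.812 = 18332.358.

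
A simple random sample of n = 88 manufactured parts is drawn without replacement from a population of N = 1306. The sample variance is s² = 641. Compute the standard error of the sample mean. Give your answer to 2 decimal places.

Under SRS without replacement, Var(ȳ) = (1 − f)·s²/n with f = n/N = 88/1306 = 0.06738132.
Var(ȳ) = (1 − 0.06738132)·641/88 = 0.93261868·7.2840909 = 6.7932793.
SE(ȳ) = √(6.7932793) = 2.61.

2.61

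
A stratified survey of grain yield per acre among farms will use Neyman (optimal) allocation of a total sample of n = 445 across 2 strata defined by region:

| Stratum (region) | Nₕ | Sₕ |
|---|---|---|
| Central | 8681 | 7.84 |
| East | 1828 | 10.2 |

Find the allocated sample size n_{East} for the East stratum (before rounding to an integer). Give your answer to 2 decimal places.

Neyman allocation: nₕ = n·NₕSₕ / Σⱼ NⱼSⱼ.
Σ NⱼSⱼ = 8681·7.84 + 1828·10.2 = 86704.64.
n_{East} = 445·1828·10.2 / 86704.64 = 95.70.

95.70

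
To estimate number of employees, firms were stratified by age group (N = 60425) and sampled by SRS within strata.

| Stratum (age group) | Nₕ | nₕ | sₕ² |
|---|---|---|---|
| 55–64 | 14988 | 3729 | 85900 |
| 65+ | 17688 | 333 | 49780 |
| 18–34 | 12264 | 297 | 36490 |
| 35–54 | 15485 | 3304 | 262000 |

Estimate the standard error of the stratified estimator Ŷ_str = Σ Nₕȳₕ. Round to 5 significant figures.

Var(Ŷ_str) = Σₕ Nₕ²(1 − fₕ)sₕ²/nₕ.
55–64: 14988²·(1 − 3729/14988)·85900/3729 = 3.8872662 × 10^9.
65+: 17688²·(1 − 333/17688)·49780/333 = 4.5889572 × 10^10.
18–34: 12264²·(1 − 297/12264)·36490/297 = 1.8031624 × 10^10.
35–54: 15485²·(1 − 3304/15485)·262000/3304 = 1.4957376 × 10^10.
Sum = 8.2765838 × 10^10.
SE = √(8.2765838 × 10^10) = 287690.

287690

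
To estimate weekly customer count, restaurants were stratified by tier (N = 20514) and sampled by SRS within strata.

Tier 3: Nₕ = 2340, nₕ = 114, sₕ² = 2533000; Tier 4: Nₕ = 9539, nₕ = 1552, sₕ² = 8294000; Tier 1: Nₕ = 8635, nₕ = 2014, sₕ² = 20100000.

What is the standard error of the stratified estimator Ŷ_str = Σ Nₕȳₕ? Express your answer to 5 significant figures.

1.0457 × 10^6

Var(Ŷ_str) = Σₕ Nₕ²(1 − fₕ)sₕ²/nₕ.
Tier 3: 2340²·(1 − 114/2340)·2533000/114 = 1.1573677 × 10^11.
Tier 4: 9539²·(1 − 1552/9539)·8294000/1552 = 4.0715413 × 10^11.
Tier 1: 8635²·(1 − 2014/8635)·20100000/2014 = 5.7058785 × 10^11.
Sum = 1.0934788 × 10^12.
SE = √(1.0934788 × 10^12) = 1.0457 × 10^6.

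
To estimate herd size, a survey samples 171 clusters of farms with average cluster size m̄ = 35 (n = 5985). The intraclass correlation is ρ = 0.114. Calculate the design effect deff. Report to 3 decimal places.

4.876

deff = 1 + (35 − 1)·0.114 = 1 + 3.876 = 4.876.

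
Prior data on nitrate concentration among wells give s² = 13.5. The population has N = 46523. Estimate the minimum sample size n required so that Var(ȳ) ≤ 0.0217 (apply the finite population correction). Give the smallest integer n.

Without fpc, n₀ = s²/D = 13.5/0.0217 = 622.1198.
With fpc, (1 − n/N)·s²/n ≤ D requires n ≥ n₀/(1 + n₀/N) = 622.1198/(1 + 622.1198/46523) = 613.9104.
Rounding up, n = 614.

614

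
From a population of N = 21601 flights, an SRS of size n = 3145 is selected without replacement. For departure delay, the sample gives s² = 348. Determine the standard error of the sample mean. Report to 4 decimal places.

Under SRS without replacement, Var(ȳ) = (1 − f)·s²/n with f = n/N = 3145/21601 = 0.14559511.
Var(ȳ) = (1 − 0.14559511)·348/3145 = 0.85440489·0.11065183 = 0.094541463.
SE(ȳ) = √(0.094541463) = 0.3075.

0.3075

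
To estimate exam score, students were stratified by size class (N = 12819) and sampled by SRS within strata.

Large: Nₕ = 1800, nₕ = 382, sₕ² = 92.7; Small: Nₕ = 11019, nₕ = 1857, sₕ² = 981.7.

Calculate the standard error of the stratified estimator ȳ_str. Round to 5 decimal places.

Var(ȳ_str) = Σₕ Wₕ²(1 − fₕ)sₕ²/nₕ with Wₕ = Nₕ/N, N = 12819.
Large: Wₕ = 0.14041657; term = 0.14041657²·(1 − 0.21222222)·92.7/382 = 0.0037692662.
Small: Wₕ = 0.85958343; term = 0.85958343²·(1 − 0.16852709)·981.7/1857 = 0.32478134.
Sum = 0.32855061.
SE = √(0.32855061) = 0.57319.

0.57319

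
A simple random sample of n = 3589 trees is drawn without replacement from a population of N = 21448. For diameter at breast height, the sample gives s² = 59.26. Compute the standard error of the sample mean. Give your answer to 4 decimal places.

0.1173

Under SRS without replacement, Var(ȳ) = (1 − f)·s²/n with f = n/N = 3589/21448 = 0.16733495.
Var(ȳ) = (1 − 0.16733495)·59.26/3589 = 0.83266505·0.016511563 = 0.013748602.
SE(ȳ) = √(0.013748602) = 0.1173.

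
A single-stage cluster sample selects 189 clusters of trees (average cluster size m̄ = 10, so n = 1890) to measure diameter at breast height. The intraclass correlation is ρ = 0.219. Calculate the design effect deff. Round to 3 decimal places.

2.971

deff = 1 + (10 − 1)·0.219 = 1 + 1.971 = 2.971.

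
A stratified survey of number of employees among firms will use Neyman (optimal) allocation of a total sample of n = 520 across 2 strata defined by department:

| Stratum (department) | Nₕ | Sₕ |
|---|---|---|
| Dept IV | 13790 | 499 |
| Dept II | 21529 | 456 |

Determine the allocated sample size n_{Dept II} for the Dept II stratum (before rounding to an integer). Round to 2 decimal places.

305.71

Neyman allocation: nₕ = n·NₕSₕ / Σⱼ NⱼSⱼ.
Σ NⱼSⱼ = 13790·499 + 21529·456 = 1.6698434 × 10^7.
n_{Dept II} = 520·21529·456 / (1.6698434 × 10^7) = 305.71.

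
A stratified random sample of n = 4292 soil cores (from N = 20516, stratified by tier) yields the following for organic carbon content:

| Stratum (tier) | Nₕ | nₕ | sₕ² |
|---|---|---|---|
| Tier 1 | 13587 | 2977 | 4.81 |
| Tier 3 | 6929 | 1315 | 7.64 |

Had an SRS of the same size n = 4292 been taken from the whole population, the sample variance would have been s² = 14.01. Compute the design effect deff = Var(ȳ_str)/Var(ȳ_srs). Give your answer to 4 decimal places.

Var(ȳ_str) = Σ Wₕ²(1−fₕ)sₕ²/nₕ with Wₕ = Nₕ/20516:
  Tier 1: (13587/20516)²·(1−2977/13587)·4.81/2977 = 5.5337536 × 10^-4
  Tier 3: (6929/20516)²·(1−1315/6929)·7.64/1315 = 5.369393 × 10^-4
  → Var(ȳ_str) = 0.0010903147.
Var(ȳ_srs) = (1 − 4292/20516)·14.01/4292 = 0.0025813308.
deff = 0.0010903147 / 0.0025813308 = 0.4224.

0.4224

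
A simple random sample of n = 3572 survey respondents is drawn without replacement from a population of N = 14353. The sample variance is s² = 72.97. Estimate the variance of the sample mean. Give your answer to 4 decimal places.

0.0153

Under SRS without replacement, Var(ȳ) = (1 − f)·s²/n with f = n/N = 3572/14353 = 0.24886783.
Var(ȳ) = (1 − 0.24886783)·72.97/3572 = 0.75113217·0.020428331 = 0.015344377.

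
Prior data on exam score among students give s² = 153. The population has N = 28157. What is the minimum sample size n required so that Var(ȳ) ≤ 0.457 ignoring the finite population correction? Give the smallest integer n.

335

Without fpc, n₀ = s²/D = 153/0.457 = 334.7921.
Rounding up, n = 335.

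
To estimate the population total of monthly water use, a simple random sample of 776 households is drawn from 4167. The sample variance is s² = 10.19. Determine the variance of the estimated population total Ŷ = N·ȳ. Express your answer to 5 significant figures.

Var(Ŷ) = N²·Var(ȳ) = N²·(1 − n/N)·s²/n.
f = 776/4167 = 0.18622510; Var(ȳ) = 0.81377490·10.19/776 = 0.010686039.
Var(Ŷ) = 4167² · 0.010686039 = 185551.2.

185550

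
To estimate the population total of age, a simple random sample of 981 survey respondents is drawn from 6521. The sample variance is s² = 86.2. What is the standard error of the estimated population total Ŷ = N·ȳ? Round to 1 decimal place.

1781.7

Var(Ŷ) = N²·Var(ȳ) = N²·(1 − n/N)·s²/n.
f = 981/6521 = 0.15043705; Var(ȳ) = 0.84956295·86.2/981 = 0.074650689.
Var(Ŷ) = 6521² · 0.074650689 = 3.1744042 × 10^6.
SE(Ŷ) = √(3.1744042 × 10^6) = 1781.7.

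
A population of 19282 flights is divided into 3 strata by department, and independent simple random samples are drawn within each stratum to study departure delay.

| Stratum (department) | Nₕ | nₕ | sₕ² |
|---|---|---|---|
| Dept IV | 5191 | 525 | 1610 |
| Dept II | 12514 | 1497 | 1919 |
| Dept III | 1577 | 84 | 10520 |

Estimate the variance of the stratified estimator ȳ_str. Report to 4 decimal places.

Var(ȳ_str) = Σₕ Wₕ²(1 − fₕ)sₕ²/nₕ with Wₕ = Nₕ/N, N = 19282.
Dept IV: Wₕ = 0.26921481; term = 0.26921481²·(1 − 0.10113658)·1610/525 = 0.19978284.
Dept II: Wₕ = 0.64899907; term = 0.64899907²·(1 − 0.11962602)·1919/1497 = 0.47534455.
Dept III: Wₕ = 0.08178612; term = 0.08178612²·(1 − 0.05326569)·10520/84 = 0.79309242.
Sum = 1.4682198.

1.4682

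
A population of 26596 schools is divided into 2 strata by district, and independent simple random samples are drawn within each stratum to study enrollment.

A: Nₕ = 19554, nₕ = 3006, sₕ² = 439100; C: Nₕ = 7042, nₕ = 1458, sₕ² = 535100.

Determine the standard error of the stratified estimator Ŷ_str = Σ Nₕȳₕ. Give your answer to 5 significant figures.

248390

Var(Ŷ_str) = Σₕ Nₕ²(1 − fₕ)sₕ²/nₕ.
A: 19554²·(1 − 3006/19554)·439100/3006 = 4.7266733 × 10^10.
C: 7042²·(1 − 1458/7042)·535100/1458 = 1.4431745 × 10^10.
Sum = 6.1698478 × 10^10.
SE = √(6.1698478 × 10^10) = 248390.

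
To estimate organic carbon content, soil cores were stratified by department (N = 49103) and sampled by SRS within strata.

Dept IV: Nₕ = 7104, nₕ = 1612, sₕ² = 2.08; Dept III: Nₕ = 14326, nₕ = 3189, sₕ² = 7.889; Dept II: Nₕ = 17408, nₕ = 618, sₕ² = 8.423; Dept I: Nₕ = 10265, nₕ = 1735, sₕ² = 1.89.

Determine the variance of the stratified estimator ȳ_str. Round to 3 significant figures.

0.00188

Var(ȳ_str) = Σₕ Wₕ²(1 − fₕ)sₕ²/nₕ with Wₕ = Nₕ/N, N = 49103.
Dept IV: Wₕ = 0.14467548; term = 0.14467548²·(1 − 0.22691441)·2.08/1612 = 2.087929 × 10^-5.
Dept III: Wₕ = 0.29175407; term = 0.29175407²·(1 − 0.22260226)·7.889/3189 = 1.6369844 × 10^-4.
Dept II: Wₕ = 0.35452009; term = 0.35452009²·(1 − 0.03550092)·8.423/618 = 0.0016521971.
Dept I: Wₕ = 0.20905036; term = 0.20905036²·(1 − 0.16902094)·1.89/1735 = 3.9559815 × 10^-5.
Sum = 0.0018763346.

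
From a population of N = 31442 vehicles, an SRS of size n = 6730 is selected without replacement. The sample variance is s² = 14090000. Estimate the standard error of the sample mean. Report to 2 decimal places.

Under SRS without replacement, Var(ȳ) = (1 − f)·s²/n with f = n/N = 6730/31442 = 0.21404491.
Var(ȳ) = (1 − 0.21404491)·14090000/6730 = 0.78595509·2093.6107 = 1645.484.
SE(ȳ) = √(1645.484) = 40.56.

40.56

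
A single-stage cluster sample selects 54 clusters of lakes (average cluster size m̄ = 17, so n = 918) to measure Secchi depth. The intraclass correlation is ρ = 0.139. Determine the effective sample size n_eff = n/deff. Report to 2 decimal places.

284.74

deff = 1 + (17 − 1)·0.139 = 1 + 2.224 = 3.224.
n_eff = 918 / 3.224 = 284.74.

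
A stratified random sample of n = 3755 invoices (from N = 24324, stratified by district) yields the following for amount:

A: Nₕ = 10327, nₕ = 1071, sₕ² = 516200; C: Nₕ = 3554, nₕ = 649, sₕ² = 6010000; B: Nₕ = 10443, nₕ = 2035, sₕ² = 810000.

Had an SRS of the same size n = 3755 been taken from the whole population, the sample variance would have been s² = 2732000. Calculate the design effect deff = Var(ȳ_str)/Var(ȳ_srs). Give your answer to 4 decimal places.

Var(ȳ_str) = Σ Wₕ²(1−fₕ)sₕ²/nₕ with Wₕ = Nₕ/24324:
  A: (10327/24324)²·(1−1071/10327)·516200/1071 = 77.86747
  C: (3554/24324)²·(1−649/3554)·6010000/649 = 161.5933
  B: (10443/24324)²·(1−2035/10443)·810000/2035 = 59.070221
  → Var(ȳ_str) = 298.53099.
Var(ȳ_srs) = (1 − 3755/24324)·2732000/3755 = 615.2462.
deff = 298.53099 / 615.2462 = 0.4852.

0.4852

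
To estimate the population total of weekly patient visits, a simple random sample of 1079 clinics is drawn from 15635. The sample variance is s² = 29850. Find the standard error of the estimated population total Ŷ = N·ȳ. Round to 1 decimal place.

Var(Ŷ) = N²·Var(ȳ) = N²·(1 − n/N)·s²/n.
f = 1079/15635 = 0.06901183; Var(ȳ) = 0.93098817·29850/1079 = 25.755326.
Var(Ŷ) = 15635² · 25.755326 = 6.2959725 × 10^9.
SE(Ŷ) = √(6.2959725 × 10^9) = 79347.2.

79347.2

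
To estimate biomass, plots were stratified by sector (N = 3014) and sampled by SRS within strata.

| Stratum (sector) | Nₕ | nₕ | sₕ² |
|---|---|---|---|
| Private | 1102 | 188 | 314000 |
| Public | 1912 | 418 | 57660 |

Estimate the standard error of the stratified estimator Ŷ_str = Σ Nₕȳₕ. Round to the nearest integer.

45567

Var(Ŷ_str) = Σₕ Nₕ²(1 − fₕ)sₕ²/nₕ.
Private: 1102²·(1 − 188/1102)·314000/188 = 1.6822851 × 10^9.
Public: 1912²·(1 − 418/1912)·57660/418 = 3.9403685 × 10^8.
Sum = 2.076322 × 10^9.
SE = √(2.076322 × 10^9) = 45567.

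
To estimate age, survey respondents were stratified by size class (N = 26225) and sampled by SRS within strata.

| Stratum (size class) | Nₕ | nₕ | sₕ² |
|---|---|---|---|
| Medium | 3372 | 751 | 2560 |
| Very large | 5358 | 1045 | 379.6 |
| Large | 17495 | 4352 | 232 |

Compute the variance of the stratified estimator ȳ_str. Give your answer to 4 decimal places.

0.0738

Var(ȳ_str) = Σₕ Wₕ²(1 − fₕ)sₕ²/nₕ with Wₕ = Nₕ/N, N = 26225.
Medium: Wₕ = 0.12857960; term = 0.12857960²·(1 − 0.22271649)·2560/751 = 0.043804994.
Very large: Wₕ = 0.20430887; term = 0.20430887²·(1 − 0.19503546)·379.6/1045 = 0.012205655.
Large: Wₕ = 0.66711153; term = 0.66711153²·(1 − 0.24875679)·232/4352 = 0.017822826.
Sum = 0.073833475.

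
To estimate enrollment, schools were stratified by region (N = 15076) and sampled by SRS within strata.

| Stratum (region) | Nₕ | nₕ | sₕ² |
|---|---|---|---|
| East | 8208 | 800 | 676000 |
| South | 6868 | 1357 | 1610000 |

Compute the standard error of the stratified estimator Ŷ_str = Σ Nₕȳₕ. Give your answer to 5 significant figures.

310300

Var(Ŷ_str) = Σₕ Nₕ²(1 − fₕ)sₕ²/nₕ.
East: 8208²·(1 − 800/8208)·676000/800 = 5.138011 × 10^10.
South: 6868²·(1 − 1357/6868)·1610000/1357 = 4.4906243 × 10^10.
Sum = 9.6286353 × 10^10.
SE = √(9.6286353 × 10^10) = 310300.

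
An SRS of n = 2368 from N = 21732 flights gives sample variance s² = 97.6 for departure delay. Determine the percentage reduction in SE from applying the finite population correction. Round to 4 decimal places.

5.6053

f = n/N = 2368/21732 = 0.10896374.
SE_no-fpc = √(s²/n) = 0.20301777; SE_fpc = √((1−f)s²/n) = 0.19163805.
Ratio = √(1−f) = 0.94394717. Reduction = 100·(1 − 0.94394717) = 5.6053%.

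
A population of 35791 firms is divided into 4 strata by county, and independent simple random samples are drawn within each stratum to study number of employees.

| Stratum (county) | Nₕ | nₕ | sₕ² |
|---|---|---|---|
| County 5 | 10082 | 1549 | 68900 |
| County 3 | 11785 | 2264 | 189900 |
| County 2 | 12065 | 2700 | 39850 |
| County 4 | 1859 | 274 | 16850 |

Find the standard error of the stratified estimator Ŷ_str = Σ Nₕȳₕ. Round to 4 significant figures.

122800

Var(Ŷ_str) = Σₕ Nₕ²(1 − fₕ)sₕ²/nₕ.
County 5: 10082²·(1 − 1549/10082)·68900/1549 = 3.826628 × 10^9.
County 3: 11785²·(1 − 2264/11785)·189900/2264 = 9.41154 × 10^9.
County 2: 12065²·(1 − 2700/12065)·39850/2700 = 1.6676299 × 10^9.
County 4: 1859²·(1 − 274/1859)·16850/274 = 1.8119992 × 10^8.
Sum = 1.5086998 × 10^10.
SE = √(1.5086998 × 10^10) = 122800.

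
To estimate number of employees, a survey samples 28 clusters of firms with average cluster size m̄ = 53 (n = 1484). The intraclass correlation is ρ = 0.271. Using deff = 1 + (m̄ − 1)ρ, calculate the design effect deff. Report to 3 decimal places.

15.092

deff = 1 + (53 − 1)·0.271 = 1 + 14.092 = 15.092.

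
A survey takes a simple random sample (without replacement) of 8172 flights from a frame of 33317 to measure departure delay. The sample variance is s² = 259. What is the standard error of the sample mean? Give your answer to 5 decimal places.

0.15466

Under SRS without replacement, Var(ȳ) = (1 − f)·s²/n with f = n/N = 8172/33317 = 0.24528019.
Var(ȳ) = (1 − 0.24528019)·259/8172 = 0.75471981·0.031693588 = 0.023919779.
SE(ȳ) = √(0.023919779) = 0.15466.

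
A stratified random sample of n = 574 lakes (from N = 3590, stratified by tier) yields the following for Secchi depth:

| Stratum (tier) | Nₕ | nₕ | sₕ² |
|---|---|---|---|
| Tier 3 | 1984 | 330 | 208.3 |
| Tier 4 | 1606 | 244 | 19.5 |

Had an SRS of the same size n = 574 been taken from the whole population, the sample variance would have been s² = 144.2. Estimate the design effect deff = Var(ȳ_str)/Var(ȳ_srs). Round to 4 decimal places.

Var(ȳ_str) = Σ Wₕ²(1−fₕ)sₕ²/nₕ with Wₕ = Nₕ/3590:
  Tier 3: (1984/3590)²·(1−330/1984)·208.3/330 = 0.16071766
  Tier 4: (1606/3590)²·(1−244/1606)·19.5/244 = 0.013563711
  → Var(ȳ_str) = 0.17428137.
Var(ȳ_srs) = (1 − 574/3590)·144.2/574 = 0.21105238.
deff = 0.17428137 / 0.21105238 = 0.8258.

0.8258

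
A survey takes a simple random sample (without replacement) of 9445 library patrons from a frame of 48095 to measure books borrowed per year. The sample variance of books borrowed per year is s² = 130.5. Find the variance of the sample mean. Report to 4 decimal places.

0.0111

Under SRS without replacement, Var(ȳ) = (1 − f)·s²/n with f = n/N = 9445/48095 = 0.19638216.
Var(ȳ) = (1 − 0.19638216)·130.5/9445 = 0.80361784·0.013816834 = 0.011103455.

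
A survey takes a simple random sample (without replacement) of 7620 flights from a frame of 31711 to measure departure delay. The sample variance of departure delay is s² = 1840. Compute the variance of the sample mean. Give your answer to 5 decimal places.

0.18345

Under SRS without replacement, Var(ȳ) = (1 − f)·s²/n with f = n/N = 7620/31711 = 0.24029517.
Var(ȳ) = (1 − 0.24029517)·1840/7620 = 0.75970483·0.24146982 = 0.18344579.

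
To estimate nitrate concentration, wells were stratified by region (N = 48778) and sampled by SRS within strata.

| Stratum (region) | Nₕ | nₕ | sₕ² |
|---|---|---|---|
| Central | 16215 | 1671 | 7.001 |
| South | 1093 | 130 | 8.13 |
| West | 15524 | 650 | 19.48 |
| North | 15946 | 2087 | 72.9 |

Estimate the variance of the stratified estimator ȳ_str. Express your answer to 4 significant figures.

Var(ȳ_str) = Σₕ Wₕ²(1 − fₕ)sₕ²/nₕ with Wₕ = Nₕ/N, N = 48778.
Central: Wₕ = 0.33242445; term = 0.33242445²·(1 − 0.10305273)·7.001/1671 = 4.1527565 × 10^-4.
South: Wₕ = 0.02240764; term = 0.02240764²·(1 − 0.11893870)·8.13/130 = 2.7665955 × 10^-5.
West: Wₕ = 0.31825823; term = 0.31825823²·(1 − 0.04187065)·19.48/650 = 0.0029084328.
North: Wₕ = 0.32690967; term = 0.32690967²·(1 − 0.13087922)·72.9/2087 = 0.0032444475.
Sum = 0.0065958219.

0.006596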